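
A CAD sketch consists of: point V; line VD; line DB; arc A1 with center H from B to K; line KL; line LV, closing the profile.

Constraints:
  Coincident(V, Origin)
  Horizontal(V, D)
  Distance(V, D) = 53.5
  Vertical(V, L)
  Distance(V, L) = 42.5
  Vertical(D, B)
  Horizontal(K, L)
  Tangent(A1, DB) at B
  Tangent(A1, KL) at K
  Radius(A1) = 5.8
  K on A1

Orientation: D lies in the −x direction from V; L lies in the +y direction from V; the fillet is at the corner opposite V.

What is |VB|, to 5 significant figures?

64.878

The virtual corner opposite V is at (-53.500, 42.500). Tangency of A1 to DB means the radius HB is perpendicular to DB and the tangent condition forces HK to be normal to KL, with radius 5.8, so the center H sits 5.8 in from both sides at H = (-47.700, 36.700). That places the tangent points at B = (-53.500, 36.700) on DB and K = (-47.700, 42.500) on KL. Then |VB| = |B − V| = 64.878.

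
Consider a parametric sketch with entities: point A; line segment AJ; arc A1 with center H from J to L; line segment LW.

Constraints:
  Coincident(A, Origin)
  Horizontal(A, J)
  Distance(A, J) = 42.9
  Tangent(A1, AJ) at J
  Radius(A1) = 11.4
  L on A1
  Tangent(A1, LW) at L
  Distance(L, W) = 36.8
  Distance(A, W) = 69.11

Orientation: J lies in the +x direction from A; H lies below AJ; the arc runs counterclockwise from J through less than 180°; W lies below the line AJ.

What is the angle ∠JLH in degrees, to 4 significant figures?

32.47°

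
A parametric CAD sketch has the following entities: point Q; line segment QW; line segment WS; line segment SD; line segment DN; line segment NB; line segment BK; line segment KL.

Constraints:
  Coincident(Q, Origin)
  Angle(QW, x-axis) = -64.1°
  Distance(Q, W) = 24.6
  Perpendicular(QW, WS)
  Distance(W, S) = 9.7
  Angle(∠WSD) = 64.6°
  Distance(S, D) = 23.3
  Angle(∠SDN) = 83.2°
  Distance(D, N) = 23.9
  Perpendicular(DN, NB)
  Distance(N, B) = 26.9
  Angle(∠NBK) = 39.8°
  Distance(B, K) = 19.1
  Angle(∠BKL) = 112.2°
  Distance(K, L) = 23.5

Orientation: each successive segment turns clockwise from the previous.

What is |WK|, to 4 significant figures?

5.785

The perpendicularity gives NB at right angles to DN, so NB runs at -96.30°; with |NB| = 26.9, B = (22.62, -32.43). ∠NBK = 39.8° gives BK at 123.5° from the x-axis; with |BK| = 19.1, K = (12.08, -16.50). Then |WK| = |K − W| = 5.785.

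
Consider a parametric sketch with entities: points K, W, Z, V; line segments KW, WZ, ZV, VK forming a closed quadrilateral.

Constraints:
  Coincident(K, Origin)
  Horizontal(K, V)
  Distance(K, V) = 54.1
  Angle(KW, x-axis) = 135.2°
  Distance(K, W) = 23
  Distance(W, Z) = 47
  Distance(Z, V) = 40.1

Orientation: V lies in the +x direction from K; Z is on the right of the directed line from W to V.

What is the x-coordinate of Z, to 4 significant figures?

17.51

Checks: |WZ| = 47.00 ✓; |ZV| = 40.10 ✓.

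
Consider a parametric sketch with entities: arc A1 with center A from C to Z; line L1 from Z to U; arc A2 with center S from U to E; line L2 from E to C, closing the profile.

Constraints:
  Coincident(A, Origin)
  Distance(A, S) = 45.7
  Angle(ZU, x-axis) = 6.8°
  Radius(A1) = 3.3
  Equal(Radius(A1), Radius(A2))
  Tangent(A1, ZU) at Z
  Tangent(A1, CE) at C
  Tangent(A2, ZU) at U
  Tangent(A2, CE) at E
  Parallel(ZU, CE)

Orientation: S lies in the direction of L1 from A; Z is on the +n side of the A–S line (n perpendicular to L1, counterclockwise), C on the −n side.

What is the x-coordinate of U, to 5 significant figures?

44.988

The slot axis is L1's direction at 6.8°, so u = (cos 6.8°, sin 6.8°) = (0.99297, 0.11840) and n = (−sin 6.8°, cos 6.8°) = (-0.11840, 0.99297). A is at the origin and S lies 45.7 along u from A, so S = 45.7·u = (45.379, 5.4111). Tangency of A1 to both parallel lines with radius 3.3 puts Z and C at A ± 3.3·n: Z = (-0.39073, 3.2768), C = (0.39073, -3.2768). Equal radii place U and E the same way about S: U = S + 3.3·n = (44.988, 8.6878), E = S − 3.3·n = (45.769, 2.1343). So U.x = 44.988.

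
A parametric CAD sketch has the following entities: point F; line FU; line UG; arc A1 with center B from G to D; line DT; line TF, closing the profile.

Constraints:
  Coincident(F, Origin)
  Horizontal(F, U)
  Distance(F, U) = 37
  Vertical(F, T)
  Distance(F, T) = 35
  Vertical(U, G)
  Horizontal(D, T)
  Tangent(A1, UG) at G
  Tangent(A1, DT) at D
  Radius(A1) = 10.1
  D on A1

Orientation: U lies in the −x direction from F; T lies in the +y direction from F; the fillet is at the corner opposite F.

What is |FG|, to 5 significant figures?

44.598

F is at the origin; F and U share the same y with |FU| = 37.0 and U on the −x side, so U = (-37.000, 0.0000). FT is vertical with |FT| = 35.0 and T on the +y side, so T = (0.0000, 35.000). The virtual corner opposite F is at (-37.000, 35.000). Tangency of A1 to UG means the radius BG is perpendicular to UG and since A1 is tangent to DT there, BD ⟂ DT, with radius 10.1, so the center B sits 10.1 in from both sides at B = (-26.900, 24.900). That places the tangent points at G = (-37.000, 24.900) on UG and D = (-26.900, 35.000) on DT. Then |FG| = |G − F| = 44.598.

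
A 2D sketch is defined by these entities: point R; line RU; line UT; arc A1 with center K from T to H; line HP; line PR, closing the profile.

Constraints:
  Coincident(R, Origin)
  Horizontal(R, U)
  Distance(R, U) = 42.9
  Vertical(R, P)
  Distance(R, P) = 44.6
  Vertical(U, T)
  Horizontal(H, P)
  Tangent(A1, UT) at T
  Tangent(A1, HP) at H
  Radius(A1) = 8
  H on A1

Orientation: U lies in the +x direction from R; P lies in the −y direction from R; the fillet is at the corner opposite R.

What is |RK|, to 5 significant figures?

50.572

R and P share the same x with |RP| = 44.6 and P on the −y side, so P = (0.0000, -44.600). The virtual corner opposite R is at (42.900, -44.600). Since A1 is tangent to UT there, KT ⟂ UT and the tangent condition forces KH to be normal to HP, with radius 8.0, so the center K sits 8.0 in from both sides at K = (34.900, -36.600). Then |RK| = |K − R| = 50.572.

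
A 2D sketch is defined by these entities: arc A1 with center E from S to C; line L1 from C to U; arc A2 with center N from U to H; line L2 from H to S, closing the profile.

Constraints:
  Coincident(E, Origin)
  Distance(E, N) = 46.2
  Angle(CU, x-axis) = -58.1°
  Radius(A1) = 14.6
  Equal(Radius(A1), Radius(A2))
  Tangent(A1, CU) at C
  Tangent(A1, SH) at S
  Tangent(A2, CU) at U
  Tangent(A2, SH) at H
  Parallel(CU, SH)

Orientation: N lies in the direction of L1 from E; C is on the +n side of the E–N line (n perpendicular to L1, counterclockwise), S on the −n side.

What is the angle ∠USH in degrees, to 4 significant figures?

32.29°

The slot axis is L1's direction at -58.1°, so u = (cos -58.1°, sin -58.1°) = (0.5284, -0.8490) and n = (−sin -58.1°, cos -58.1°) = (0.8490, 0.5284). E is at the origin and N lies 46.2 along u from E, so N = 46.2·u = (24.41, -39.22). Tangency of A1 to both parallel lines with radius 14.6 puts C and S at E ± 14.6·n: C = (12.39, 7.715), S = (-12.39, -7.715). Equal radii place U and H the same way about N: U = N + 14.6·n = (36.81, -31.51), H = N − 14.6·n = (12.02, -46.94). Then cos ∠USH = SU·SH / (|SU||SH|), giving 32.29°.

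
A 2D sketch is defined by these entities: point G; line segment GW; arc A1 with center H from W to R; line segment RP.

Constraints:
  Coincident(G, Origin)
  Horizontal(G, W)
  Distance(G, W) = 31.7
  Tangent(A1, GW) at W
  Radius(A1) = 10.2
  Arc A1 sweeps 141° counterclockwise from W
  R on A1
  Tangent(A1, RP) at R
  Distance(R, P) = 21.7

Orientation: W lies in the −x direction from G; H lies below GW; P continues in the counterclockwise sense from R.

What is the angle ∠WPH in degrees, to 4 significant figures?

7.632°

G is at the origin; G and W share the same y with |GW| = 31.7 and W on the −x side, so W = (-31.70, 0.000). Since A1 is tangent to GW there, HW ⟂ GW, so H = W + (0, -10.2) = (-31.70, -10.20). On A1, W sits at bearing 90° from H; a 141° counterclockwise sweep puts R at bearing 231°, so R = H + 10.2·(cos 231°, sin 231°) = (-38.12, -18.13). Since A1 is tangent to RP there, HR ⟂ RP, so RP runs along (−sin 231°, cos 231°); with |RP| = 21.7, P = (-21.26, -31.78). Then cos ∠WPH = PW·PH / (|PW||PH|), giving 7.632°.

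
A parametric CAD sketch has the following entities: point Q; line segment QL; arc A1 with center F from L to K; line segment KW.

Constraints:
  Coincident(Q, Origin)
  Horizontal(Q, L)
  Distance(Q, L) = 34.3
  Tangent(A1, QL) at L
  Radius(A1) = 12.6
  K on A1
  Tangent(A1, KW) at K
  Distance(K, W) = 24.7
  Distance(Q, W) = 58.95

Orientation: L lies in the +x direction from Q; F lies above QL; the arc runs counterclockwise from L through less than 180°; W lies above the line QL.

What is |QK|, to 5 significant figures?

48.797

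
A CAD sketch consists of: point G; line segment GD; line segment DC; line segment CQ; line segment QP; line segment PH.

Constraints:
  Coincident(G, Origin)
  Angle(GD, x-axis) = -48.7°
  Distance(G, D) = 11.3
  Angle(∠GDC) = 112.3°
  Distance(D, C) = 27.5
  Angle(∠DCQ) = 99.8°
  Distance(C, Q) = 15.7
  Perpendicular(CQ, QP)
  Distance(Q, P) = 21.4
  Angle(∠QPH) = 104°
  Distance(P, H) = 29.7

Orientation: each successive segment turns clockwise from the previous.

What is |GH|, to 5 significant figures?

18.568

G is at the origin; GD runs at -48.7° with length 11.3, so D = (7.4580, -8.4893). ∠GDC = 112.3° gives DC at -116.40° from the x-axis; with |DC| = 27.5, C = (-4.7694, -33.121). ∠DCQ = 99.8° gives CQ at 163.40° from the x-axis; with |CQ| = 15.7, Q = (-19.815, -28.636). CQ ⟂ QP, so QP runs at 73.400°; with |QP| = 21.4, P = (-13.701, -8.1279). ∠QPH = 104.0° gives PH at -2.6000° from the x-axis; with |PH| = 29.7, H = (15.968, -9.4752). Then |GH| = |H − G| = 18.568.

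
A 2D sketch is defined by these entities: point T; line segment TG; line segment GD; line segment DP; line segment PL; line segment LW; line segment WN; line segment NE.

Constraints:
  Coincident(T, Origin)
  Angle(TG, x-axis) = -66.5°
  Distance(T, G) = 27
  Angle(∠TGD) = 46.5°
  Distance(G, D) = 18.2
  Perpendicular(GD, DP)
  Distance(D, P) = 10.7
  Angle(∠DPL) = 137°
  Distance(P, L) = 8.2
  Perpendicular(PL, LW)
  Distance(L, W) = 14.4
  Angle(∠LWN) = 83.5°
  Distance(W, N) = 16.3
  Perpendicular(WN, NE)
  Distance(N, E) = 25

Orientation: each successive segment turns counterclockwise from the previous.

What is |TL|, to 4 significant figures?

6.639

T is at the origin; TG runs at -66.5° with length 27.0, so G = (10.77, -24.76). ∠TGD = 46.5° gives GD at 67.00° from the x-axis; with |GD| = 18.2, D = (17.88, -8.007). The perpendicularity gives DP at right angles to GD, so DP runs at 157.0°; with |DP| = 10.7, P = (8.028, -3.827). ∠DPL = 137.0° gives PL at -160.0° from the x-axis; with |PL| = 8.2, L = (0.3226, -6.631). Then |TL| = |L − T| = 6.639.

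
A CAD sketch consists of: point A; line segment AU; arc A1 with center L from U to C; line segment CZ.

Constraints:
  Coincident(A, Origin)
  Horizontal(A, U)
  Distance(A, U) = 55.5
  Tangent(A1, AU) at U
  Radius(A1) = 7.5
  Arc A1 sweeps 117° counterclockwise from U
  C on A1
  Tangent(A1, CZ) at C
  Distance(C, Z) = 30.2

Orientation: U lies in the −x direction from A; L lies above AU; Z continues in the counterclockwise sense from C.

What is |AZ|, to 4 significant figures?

73.07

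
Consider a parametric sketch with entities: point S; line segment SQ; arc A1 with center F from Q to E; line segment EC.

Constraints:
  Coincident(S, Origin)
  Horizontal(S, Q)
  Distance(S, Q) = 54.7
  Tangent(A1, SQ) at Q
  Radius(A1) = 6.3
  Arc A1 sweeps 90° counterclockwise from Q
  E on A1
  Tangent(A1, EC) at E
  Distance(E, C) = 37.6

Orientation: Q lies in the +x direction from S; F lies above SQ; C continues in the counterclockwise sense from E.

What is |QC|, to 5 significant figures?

44.350

S is at the origin; S and Q share the same y with |SQ| = 54.7 and Q on the +x side, so Q = (54.700, 0.0000). Since A1 is tangent to SQ there, FQ ⟂ SQ, so F = Q + (0, 6.3) = (54.700, 6.3000). On A1, Q sits at bearing -90° from F; a 90° counterclockwise sweep puts E at bearing 0°, so E = F + 6.3·(cos 0°, sin 0°) = (61.000, 6.3000). A1 meets EC tangentially, so FE is at right angles to EC, so EC runs along (−sin 0°, cos 0°); with |EC| = 37.6, C = (61.000, 43.900). Then |QC| = |C − Q| = 44.350.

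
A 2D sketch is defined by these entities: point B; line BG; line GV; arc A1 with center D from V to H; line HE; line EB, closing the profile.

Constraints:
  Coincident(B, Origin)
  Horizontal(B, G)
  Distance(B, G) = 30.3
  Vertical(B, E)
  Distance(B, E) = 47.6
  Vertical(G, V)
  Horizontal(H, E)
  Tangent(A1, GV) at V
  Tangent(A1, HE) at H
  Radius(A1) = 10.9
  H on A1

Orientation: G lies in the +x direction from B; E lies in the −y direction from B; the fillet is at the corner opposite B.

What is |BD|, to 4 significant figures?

41.51

B is at the origin; B and G share the same y with |BG| = 30.3 and G on the +x side, so G = (30.30, 0.000). BE is vertical with |BE| = 47.6 and E on the −y side, so E = (0.000, -47.60). The virtual corner opposite B is at (30.30, -47.60). The tangent condition forces DV to be normal to GV and tangency of A1 to HE means the radius DH is perpendicular to HE, with radius 10.9, so the center D sits 10.9 in from both sides at D = (19.40, -36.70). Then |BD| = |D − B| = 41.51.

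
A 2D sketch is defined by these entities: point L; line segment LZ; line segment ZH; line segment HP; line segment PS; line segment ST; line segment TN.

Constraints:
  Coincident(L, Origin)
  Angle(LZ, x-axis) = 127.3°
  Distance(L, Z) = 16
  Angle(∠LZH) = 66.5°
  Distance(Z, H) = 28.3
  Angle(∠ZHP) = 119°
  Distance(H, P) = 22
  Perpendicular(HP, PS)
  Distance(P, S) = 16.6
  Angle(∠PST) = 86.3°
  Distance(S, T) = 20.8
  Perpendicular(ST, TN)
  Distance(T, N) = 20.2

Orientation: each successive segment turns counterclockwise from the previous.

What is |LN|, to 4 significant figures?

31.19

∠PST = 86.3° gives ST at 125.5° from the x-axis; with |ST| = 20.8, T = (-9.880, -4.993). The perpendicularity gives TN at right angles to ST, so TN runs at -144.5°; with |TN| = 20.2, N = (-26.32, -16.72). Then |LN| = |N − L| = 31.19.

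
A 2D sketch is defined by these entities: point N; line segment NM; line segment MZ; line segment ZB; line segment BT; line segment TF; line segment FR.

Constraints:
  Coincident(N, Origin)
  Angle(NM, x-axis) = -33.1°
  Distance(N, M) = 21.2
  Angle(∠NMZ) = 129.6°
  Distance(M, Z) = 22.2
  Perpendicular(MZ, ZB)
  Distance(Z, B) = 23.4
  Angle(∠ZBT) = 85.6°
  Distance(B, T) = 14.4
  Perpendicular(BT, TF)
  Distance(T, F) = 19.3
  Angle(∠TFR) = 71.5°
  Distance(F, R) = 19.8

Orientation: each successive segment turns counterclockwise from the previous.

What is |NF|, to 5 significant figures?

26.419

N is at the origin; NM runs at -33.1° with length 21.2, so M = (17.760, -11.577). ∠NMZ = 129.6° gives MZ at 17.300° from the x-axis; with |MZ| = 22.2, Z = (38.955, -4.9756). MZ is perpendicular to ZB, so ZB runs at 107.30°; with |ZB| = 23.4, B = (31.997, 17.366). ∠ZBT = 85.6° gives BT at -158.30° from the x-axis; with |BT| = 14.4, T = (18.617, 12.041). BT is perpendicular to TF, so TF runs at -68.300°; with |TF| = 19.3, F = (25.753, -5.8908). Then |NF| = |F − N| = 26.419.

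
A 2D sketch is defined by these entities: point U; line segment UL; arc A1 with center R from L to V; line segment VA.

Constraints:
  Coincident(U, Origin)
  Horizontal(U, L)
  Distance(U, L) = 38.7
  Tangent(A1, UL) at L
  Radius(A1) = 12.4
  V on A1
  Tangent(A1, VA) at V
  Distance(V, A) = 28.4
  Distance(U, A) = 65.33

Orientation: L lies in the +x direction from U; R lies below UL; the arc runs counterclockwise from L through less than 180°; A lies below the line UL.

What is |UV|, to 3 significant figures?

37.1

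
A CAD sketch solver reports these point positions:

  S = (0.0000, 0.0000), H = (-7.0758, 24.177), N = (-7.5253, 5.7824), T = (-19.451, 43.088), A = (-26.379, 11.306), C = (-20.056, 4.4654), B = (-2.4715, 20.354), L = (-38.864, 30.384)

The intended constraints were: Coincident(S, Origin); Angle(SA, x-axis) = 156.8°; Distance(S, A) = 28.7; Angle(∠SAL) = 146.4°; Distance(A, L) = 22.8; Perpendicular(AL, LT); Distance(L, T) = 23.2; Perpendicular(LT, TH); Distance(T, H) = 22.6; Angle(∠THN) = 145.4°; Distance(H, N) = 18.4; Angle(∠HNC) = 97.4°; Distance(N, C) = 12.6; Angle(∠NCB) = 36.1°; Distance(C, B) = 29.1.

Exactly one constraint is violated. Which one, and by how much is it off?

Distance(C, B) = 29.1 — off by 5.40.

S = (0.00, 0.00) ✓; SA at 156.8° ✓; |SA| = 28.70 ✓; ∠SAL = 146.4° ✓; |AL| = 22.80 ✓; ∠(AL, LT) = 90.00° ✓; |LT| = 23.20 ✓; ∠(LT, TH) = 90.00° ✓; |TH| = 22.60 ✓; ∠THN = 145.4° ✓; |HN| = 18.40 ✓; ∠HNC = 97.40° ✓; |NC| = 12.60 ✓; ∠NCB = 36.10° ✓; |CB| = 23.70 ✗.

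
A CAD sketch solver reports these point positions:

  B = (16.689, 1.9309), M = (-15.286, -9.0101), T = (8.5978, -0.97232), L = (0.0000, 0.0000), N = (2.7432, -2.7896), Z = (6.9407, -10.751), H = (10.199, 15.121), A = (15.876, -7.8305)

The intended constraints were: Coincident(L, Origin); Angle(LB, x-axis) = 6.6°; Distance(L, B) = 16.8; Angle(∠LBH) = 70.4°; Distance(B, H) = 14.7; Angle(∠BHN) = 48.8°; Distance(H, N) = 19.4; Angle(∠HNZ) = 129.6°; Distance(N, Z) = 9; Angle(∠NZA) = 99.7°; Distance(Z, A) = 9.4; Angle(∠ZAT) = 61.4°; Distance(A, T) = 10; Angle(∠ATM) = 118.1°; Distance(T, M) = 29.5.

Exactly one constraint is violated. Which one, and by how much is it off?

Distance(T, M) = 29.5 — off by 4.30.

L = (0.00, 0.00) ✓; LB at 6.600° ✓; |LB| = 16.80 ✓; ∠LBH = 70.40° ✓; |BH| = 14.70 ✓; ∠BHN = 48.80° ✓; |HN| = 19.40 ✓; ∠HNZ = 129.6° ✓; |NZ| = 9.000 ✓; ∠NZA = 99.70° ✓; |ZA| = 9.400 ✓; ∠ZAT = 61.40° ✓; |AT| = 10.00 ✓; ∠ATM = 118.1° ✓; |TM| = 25.20 ✗.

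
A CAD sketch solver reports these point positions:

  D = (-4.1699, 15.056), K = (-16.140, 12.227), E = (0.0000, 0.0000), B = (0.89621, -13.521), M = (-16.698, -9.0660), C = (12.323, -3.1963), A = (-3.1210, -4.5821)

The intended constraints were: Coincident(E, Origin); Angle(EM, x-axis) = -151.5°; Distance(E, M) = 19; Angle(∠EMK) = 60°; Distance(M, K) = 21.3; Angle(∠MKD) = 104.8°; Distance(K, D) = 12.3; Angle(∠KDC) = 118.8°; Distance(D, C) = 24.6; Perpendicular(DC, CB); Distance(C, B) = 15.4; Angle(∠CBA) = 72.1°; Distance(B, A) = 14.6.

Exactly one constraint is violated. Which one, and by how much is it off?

Distance(B, A) = 14.6 — off by 4.80.

E = (0.00, 0.00) ✓; EM at -151.5° ✓; |EM| = 19.00 ✓; ∠EMK = 60.00° ✓; |MK| = 21.30 ✓; ∠MKD = 104.8° ✓; |KD| = 12.30 ✓; ∠KDC = 118.8° ✓; |DC| = 24.60 ✓; ∠(DC, CB) = 90.00° ✓; |CB| = 15.40 ✓; ∠CBA = 72.10° ✓; |BA| = 9.800 ✗.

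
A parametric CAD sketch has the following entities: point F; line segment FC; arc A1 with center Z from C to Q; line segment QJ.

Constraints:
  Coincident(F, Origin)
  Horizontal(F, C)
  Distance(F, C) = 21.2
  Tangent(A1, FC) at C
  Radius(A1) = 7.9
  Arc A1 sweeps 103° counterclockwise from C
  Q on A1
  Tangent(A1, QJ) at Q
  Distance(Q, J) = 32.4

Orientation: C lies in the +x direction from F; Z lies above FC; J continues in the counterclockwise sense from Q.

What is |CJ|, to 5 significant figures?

41.249

F is at the origin; FC is horizontal with |FC| = 21.2 and C on the +x side, so C = (21.200, 0.0000). The tangent condition forces ZC to be normal to FC, so Z = C + (0, 7.9) = (21.200, 7.9000). On A1, C sits at bearing -90° from Z; a 103° counterclockwise sweep puts Q at bearing 13°, so Q = Z + 7.9·(cos 13°, sin 13°) = (28.898, 9.6771). A1 meets QJ tangentially, so ZQ is at right angles to QJ, so QJ runs along (−sin 13°, cos 13°); with |QJ| = 32.4, J = (21.609, 41.247). Then |CJ| = |J − C| = 41.249.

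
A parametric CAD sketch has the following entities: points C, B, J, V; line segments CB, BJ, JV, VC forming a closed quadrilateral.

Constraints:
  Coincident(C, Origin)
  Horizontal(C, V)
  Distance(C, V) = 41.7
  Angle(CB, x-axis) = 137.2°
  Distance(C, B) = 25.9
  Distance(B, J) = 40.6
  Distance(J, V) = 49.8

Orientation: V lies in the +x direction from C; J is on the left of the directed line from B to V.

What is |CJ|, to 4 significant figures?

43.62

C is at the origin; CV is horizontal with |CV| = 41.7 and V in +x, so V = (41.7, 0). CB runs at 137.2° with |CB| = 25.9, so B = (-19.00, 17.60). J is determined by |BJ| = 40.6 and |JV| = 49.8 together: it lies at the intersection of circle(B, 40.6) and circle(V, 49.8). With |BV| = 63.20, the foot of the radical line on BV is 25.02 from B and the perpendicular offset is √(40.6² − 25.02²) = 31.97. Taking the left-of-BV solution: J = (13.93, 41.34).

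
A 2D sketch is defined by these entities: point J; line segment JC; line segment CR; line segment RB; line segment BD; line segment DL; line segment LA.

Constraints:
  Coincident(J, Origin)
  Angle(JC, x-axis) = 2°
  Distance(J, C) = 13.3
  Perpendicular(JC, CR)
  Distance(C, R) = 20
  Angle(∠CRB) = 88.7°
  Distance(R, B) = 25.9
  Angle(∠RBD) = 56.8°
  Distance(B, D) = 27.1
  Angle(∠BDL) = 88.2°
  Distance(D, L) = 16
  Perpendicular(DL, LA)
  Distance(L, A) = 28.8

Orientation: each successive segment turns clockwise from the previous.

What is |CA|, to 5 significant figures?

33.193

∠BDL = 88.2° gives DL at -34.300° from the x-axis; with |DL| = 16.0, L = (15.870, -6.0006). The perpendicularity gives LA at right angles to DL, so LA runs at -124.30°; with |LA| = 28.8, A = (-0.35934, -29.792). Then |CA| = |A − C| = 33.193.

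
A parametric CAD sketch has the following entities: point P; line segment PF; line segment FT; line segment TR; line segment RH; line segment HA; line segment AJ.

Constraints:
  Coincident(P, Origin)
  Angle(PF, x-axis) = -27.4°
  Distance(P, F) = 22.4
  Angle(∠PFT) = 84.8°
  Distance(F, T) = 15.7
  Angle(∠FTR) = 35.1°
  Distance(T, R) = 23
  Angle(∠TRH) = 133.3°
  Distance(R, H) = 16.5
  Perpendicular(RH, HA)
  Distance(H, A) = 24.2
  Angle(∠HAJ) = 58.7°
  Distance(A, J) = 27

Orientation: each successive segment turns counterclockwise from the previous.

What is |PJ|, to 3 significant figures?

18.0

P is at the origin; PF runs at -27.4° with length 22.4, so F = (19.9, -10.3). ∠PFT = 84.8° gives FT at 67.8° from the x-axis; with |FT| = 15.7, T = (25.8, 4.23). ∠FTR = 35.1° gives TR at -147° from the x-axis; with |TR| = 23.0, R = (6.46, -8.20). ∠TRH = 133.3° gives RH at -101° from the x-axis; with |RH| = 16.5, H = (3.43, -24.4). RH is perpendicular to HA, so HA runs at -10.6°; with |HA| = 24.2, A = (27.2, -28.9). ∠HAJ = 58.7° gives AJ at 111° from the x-axis; with |AJ| = 27.0, J = (17.7, -3.61). Then |PJ| = |J − P| = 18.0.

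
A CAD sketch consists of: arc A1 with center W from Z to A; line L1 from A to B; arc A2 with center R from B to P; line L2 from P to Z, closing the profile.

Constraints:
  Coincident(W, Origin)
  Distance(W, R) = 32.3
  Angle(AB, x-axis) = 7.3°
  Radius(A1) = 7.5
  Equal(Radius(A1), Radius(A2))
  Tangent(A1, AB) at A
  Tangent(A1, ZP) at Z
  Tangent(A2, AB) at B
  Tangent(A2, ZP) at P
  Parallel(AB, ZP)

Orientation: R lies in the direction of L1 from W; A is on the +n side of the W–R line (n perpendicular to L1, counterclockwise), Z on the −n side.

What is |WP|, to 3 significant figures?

33.2

The slot axis is L1's direction at 7.3°, so u = (cos 7.3°, sin 7.3°) = (0.992, 0.127) and n = (−sin 7.3°, cos 7.3°) = (-0.127, 0.992). W is at the origin and R lies 32.3 along u from W, so R = 32.3·u = (32.0, 4.10). Tangency of A1 to both parallel lines with radius 7.5 puts A and Z at W ± 7.5·n: A = (-0.953, 7.44), Z = (0.953, -7.44). Equal radii place B and P the same way about R: B = R + 7.5·n = (31.1, 11.5), P = R − 7.5·n = (33.0, -3.34). Then |WP| = |P − W| = 33.2.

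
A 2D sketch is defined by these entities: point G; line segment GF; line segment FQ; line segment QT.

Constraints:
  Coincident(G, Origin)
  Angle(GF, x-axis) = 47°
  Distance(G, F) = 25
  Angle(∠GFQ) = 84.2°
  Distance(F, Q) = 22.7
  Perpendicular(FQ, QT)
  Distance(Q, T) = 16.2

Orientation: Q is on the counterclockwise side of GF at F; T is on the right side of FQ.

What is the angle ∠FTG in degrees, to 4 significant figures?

28.33°

G is at the origin; GF runs at 47.0° with length 25.0, so F = 25.0·(cos 47.0°, sin 47.0°) = (17.05, 18.28). ∠GFQ = 84.2°, so FQ runs at 47.0° + (180° − 84.2°) = 142.8° from the x-axis; with |FQ| = 22.7, Q = F + 22.7·(cos 142.8°, sin 142.8°) = (-1.031, 32.01). FQ is perpendicular to QT; with |QT| = 16.2 on the right of FQ, T = Q + 16.2·(0.6046, 0.7965) = (8.763, 44.91). Then cos ∠FTG = TF·TG / (|TF||TG|), giving 28.33°.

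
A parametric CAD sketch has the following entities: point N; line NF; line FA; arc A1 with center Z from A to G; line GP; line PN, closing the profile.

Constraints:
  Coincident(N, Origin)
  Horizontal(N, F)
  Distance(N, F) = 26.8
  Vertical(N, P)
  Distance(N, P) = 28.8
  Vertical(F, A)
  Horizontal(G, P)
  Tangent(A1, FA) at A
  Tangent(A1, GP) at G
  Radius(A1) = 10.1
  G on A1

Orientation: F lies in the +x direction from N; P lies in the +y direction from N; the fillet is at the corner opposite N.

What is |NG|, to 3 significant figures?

33.3

The virtual corner opposite N is at (26.8, 28.8). Since A1 is tangent to FA there, ZA ⟂ FA and since A1 is tangent to GP there, ZG ⟂ GP, with radius 10.1, so the center Z sits 10.1 in from both sides at Z = (16.7, 18.7). That places the tangent points at A = (26.8, 18.7) on FA and G = (16.7, 28.8) on GP. Then |NG| = |G − N| = 33.3.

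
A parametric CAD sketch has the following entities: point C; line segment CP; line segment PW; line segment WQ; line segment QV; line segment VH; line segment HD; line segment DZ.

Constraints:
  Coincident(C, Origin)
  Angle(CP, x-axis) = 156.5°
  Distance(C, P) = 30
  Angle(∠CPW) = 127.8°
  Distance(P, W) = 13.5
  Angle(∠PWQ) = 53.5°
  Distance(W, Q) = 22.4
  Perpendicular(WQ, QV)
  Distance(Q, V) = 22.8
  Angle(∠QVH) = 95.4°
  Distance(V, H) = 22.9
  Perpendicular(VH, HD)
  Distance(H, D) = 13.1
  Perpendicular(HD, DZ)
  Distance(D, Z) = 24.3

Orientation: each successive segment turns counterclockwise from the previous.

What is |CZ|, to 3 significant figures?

15.6

C is at the origin; CP runs at 156.5° with length 30.0, so P = (-27.5, 12.0). ∠CPW = 127.8° gives PW at -151° from the x-axis; with |PW| = 13.5, W = (-39.4, 5.48). ∠PWQ = 53.5° gives WQ at -24.8° from the x-axis; with |WQ| = 22.4, Q = (-19.0, -3.92). WQ ⟂ QV, so QV runs at 65.2°; with |QV| = 22.8, V = (-9.46, 16.8). ∠QVH = 95.4° gives VH at 150° from the x-axis; with |VH| = 22.9, H = (-29.2, 28.3). VH is perpendicular to HD, so HD runs at -120°; with |HD| = 13.1, D = (-35.8, 17.0). HD ⟂ DZ, so DZ runs at -30.2°; with |DZ| = 24.3, Z = (-14.8, 4.75). Then |CZ| = |Z − C| = 15.6.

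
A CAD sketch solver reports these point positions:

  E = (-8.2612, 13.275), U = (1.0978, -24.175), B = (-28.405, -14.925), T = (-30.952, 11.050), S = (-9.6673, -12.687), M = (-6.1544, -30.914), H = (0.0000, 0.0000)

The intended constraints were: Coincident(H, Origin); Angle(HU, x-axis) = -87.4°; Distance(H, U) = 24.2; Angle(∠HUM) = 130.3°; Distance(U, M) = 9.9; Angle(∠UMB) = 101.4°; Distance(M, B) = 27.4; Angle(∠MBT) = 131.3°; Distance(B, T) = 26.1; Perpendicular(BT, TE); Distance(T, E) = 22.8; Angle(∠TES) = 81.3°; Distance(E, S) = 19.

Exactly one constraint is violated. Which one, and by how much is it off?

Distance(E, S) = 19 — off by 7.00.

H = (0.00, 0.00) ✓; HU at -87.40° ✓; |HU| = 24.20 ✓; ∠HUM = 130.3° ✓; |UM| = 9.900 ✓; ∠UMB = 101.4° ✓; |MB| = 27.40 ✓; ∠MBT = 131.3° ✓; |BT| = 26.10 ✓; ∠(BT, TE) = 90.00° ✓; |TE| = 22.80 ✓; ∠TES = 81.30° ✓; |ES| = 26.00 ✗.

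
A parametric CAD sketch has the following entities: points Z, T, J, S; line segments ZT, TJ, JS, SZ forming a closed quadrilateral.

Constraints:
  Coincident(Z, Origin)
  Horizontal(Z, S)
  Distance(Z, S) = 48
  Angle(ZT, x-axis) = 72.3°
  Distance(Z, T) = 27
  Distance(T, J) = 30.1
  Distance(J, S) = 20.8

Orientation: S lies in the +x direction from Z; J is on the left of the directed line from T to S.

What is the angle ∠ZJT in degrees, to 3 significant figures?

40.8°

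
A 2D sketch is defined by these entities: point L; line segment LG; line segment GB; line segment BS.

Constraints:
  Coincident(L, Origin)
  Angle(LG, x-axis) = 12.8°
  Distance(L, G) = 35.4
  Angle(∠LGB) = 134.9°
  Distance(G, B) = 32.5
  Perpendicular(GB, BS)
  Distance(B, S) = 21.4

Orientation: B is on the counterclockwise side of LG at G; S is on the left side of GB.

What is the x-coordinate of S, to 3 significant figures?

33.7

∠LGB = 134.9°, so GB runs at 12.8° + (180° − 134.9°) = 57.9° from the x-axis; with |GB| = 32.5, B = G + 32.5·(cos 57.9°, sin 57.9°) = (51.8, 35.4). GB ⟂ BS; with |BS| = 21.4 on the left of GB, S = B + 21.4·(-0.847, 0.531) = (33.7, 46.7). So S.x = 33.7.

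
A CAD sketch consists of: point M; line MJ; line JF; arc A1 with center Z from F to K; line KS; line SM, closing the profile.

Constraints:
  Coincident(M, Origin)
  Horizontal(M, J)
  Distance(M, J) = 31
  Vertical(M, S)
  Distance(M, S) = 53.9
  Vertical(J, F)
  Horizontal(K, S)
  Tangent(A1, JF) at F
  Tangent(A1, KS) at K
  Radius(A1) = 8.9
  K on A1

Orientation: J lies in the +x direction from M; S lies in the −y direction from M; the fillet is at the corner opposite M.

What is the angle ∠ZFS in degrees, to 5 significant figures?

16.019°

The virtual corner opposite M is at (31.000, -53.900). A1 meets JF tangentially, so ZF is at right angles to JF and tangency of A1 to KS means the radius ZK is perpendicular to KS, with radius 8.9, so the center Z sits 8.9 in from both sides at Z = (22.100, -45.000). That places the tangent points at F = (31.000, -45.000) on JF and K = (22.100, -53.900) on KS. Then cos ∠ZFS = FZ·FS / (|FZ||FS|), giving 16.019°.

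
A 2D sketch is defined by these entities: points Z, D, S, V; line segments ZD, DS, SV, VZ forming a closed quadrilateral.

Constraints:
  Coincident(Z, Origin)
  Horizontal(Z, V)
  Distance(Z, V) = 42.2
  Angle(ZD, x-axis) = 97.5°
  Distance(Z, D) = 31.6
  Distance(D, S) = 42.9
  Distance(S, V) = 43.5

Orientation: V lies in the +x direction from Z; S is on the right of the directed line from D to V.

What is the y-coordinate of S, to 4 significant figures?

-11.35

Checks: |DS| = 42.90 ✓; |SV| = 43.50 ✓.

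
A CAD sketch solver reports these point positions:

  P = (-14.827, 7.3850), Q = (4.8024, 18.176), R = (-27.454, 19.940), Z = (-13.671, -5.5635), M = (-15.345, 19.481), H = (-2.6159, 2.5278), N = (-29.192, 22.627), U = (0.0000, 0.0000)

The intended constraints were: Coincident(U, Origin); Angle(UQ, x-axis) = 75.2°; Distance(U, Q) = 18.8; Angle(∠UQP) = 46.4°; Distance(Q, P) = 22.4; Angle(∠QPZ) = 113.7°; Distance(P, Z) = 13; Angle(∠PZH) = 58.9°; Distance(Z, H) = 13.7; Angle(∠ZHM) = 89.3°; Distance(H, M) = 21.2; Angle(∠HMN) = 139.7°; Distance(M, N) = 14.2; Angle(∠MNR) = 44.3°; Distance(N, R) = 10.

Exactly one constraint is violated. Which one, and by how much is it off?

Distance(N, R) = 10 — off by 6.80.

U = (0.00, 0.00) ✓; UQ at 75.20° ✓; |UQ| = 18.80 ✓; ∠UQP = 46.40° ✓; |QP| = 22.40 ✓; ∠QPZ = 113.7° ✓; |PZ| = 13.00 ✓; ∠PZH = 58.90° ✓; |ZH| = 13.70 ✓; ∠ZHM = 89.30° ✓; |HM| = 21.20 ✓; ∠HMN = 139.7° ✓; |MN| = 14.20 ✓; ∠MNR = 44.30° ✓; |NR| = 3.200 ✗.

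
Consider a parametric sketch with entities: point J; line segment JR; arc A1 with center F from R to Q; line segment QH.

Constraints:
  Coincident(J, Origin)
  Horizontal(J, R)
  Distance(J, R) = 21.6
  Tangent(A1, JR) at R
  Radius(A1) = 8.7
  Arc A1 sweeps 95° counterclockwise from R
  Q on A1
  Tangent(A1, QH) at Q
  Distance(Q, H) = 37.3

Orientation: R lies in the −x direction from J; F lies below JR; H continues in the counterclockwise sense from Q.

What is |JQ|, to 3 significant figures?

31.7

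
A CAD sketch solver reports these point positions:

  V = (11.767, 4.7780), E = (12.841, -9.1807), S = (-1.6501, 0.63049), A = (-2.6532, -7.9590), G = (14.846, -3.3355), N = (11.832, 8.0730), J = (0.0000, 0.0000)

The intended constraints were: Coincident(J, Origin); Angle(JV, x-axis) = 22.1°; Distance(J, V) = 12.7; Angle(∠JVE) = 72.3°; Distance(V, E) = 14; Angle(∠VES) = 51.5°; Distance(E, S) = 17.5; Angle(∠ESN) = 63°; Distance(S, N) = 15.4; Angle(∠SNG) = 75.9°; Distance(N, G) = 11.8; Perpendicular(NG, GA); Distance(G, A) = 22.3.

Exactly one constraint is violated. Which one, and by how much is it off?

Distance(G, A) = 22.3 — off by 4.20.

J = (0.00, 0.00) ✓; JV at 22.10° ✓; |JV| = 12.70 ✓; ∠JVE = 72.30° ✓; |VE| = 14.00 ✓; ∠VES = 51.50° ✓; |ES| = 17.50 ✓; ∠ESN = 63.00° ✓; |SN| = 15.40 ✓; ∠SNG = 75.90° ✓; |NG| = 11.80 ✓; ∠(NG, GA) = 90.00° ✓; |GA| = 18.10 ✗.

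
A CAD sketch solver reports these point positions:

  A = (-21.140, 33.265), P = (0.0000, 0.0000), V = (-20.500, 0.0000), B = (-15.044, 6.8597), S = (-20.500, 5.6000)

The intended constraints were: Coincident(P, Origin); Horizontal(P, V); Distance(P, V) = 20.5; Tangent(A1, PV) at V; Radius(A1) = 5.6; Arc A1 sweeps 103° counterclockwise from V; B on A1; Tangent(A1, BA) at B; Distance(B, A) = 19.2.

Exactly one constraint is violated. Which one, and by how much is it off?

Distance(B, A) = 19.2 — off by 7.90.

P = (0.00, 0.00) ✓; P.y = 0.00, V.y = 0.00 ✓; |PV| = 20.50 ✓; ∠(SV, VP) = 90.00° ✓; |SV| = 5.600 ✓; bearing(S→B) − bearing(S→V) = 103.0° ✓; |SB| = 5.600 ✓; ∠(SB, BA) = 90.00° ✓; |BA| = 27.10 ✗.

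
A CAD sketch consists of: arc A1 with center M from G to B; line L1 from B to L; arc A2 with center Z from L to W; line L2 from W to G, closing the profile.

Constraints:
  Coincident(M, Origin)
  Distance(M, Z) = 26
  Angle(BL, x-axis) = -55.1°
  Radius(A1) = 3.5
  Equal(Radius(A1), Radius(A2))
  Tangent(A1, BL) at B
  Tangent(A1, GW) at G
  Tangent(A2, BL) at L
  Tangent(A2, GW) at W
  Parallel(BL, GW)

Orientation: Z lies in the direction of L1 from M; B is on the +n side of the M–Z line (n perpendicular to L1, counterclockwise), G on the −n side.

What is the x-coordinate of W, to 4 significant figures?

12.01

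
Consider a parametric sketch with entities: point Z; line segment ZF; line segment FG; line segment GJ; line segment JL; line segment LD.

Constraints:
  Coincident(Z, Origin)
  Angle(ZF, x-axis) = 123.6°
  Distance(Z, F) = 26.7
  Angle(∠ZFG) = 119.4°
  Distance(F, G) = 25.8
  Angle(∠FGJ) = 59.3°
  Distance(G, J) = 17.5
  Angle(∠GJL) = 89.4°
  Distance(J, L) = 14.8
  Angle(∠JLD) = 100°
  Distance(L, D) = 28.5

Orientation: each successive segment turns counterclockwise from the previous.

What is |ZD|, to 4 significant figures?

50.68

Z is at the origin; ZF runs at 123.6° with length 26.7, so F = (-14.78, 22.24). ∠ZFG = 119.4° gives FG at -175.8° from the x-axis; with |FG| = 25.8, G = (-40.51, 20.35). ∠FGJ = 59.3° gives GJ at -55.10° from the x-axis; with |GJ| = 17.5, J = (-30.49, 5.997). ∠GJL = 89.4° gives JL at 35.50° from the x-axis; with |JL| = 14.8, L = (-18.44, 14.59). ∠JLD = 100.0° gives LD at 115.5° from the x-axis; with |LD| = 28.5, D = (-30.71, 40.31). Then |ZD| = |D − Z| = 50.68.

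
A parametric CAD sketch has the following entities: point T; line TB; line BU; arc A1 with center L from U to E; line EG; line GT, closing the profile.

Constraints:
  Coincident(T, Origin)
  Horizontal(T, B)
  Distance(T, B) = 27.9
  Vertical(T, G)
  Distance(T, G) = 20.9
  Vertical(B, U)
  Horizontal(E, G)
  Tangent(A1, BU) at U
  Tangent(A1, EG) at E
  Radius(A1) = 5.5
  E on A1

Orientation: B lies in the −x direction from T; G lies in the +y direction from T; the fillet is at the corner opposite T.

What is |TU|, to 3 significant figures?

31.9

The virtual corner opposite T is at (-27.9, 20.9). Since A1 is tangent to BU there, LU ⟂ BU and since A1 is tangent to EG there, LE ⟂ EG, with radius 5.5, so the center L sits 5.5 in from both sides at L = (-22.4, 15.4). That places the tangent points at U = (-27.9, 15.4) on BU and E = (-22.4, 20.9) on EG. Then |TU| = |U − T| = 31.9.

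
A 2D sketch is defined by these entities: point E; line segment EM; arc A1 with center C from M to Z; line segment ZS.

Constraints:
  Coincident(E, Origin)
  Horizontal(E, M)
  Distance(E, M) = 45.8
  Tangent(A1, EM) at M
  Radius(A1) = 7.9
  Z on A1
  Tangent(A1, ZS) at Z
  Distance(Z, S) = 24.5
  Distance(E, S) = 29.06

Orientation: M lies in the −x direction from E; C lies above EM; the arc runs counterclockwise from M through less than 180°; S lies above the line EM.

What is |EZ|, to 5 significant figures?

40.533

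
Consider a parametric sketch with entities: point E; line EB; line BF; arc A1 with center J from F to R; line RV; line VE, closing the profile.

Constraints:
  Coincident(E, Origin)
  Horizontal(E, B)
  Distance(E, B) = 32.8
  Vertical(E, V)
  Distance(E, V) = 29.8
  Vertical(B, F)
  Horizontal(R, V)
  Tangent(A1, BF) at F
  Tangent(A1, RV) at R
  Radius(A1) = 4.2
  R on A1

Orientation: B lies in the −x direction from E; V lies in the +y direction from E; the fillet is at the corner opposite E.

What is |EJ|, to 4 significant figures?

38.38

E is at the origin; E and B share the same y with |EB| = 32.8 and B on the −x side, so B = (-32.80, 0.000). E and V share the same x with |EV| = 29.8 and V on the +y side, so V = (0.000, 29.80). The virtual corner opposite E is at (-32.80, 29.80). Tangency of A1 to BF means the radius JF is perpendicular to BF and the tangent condition forces JR to be normal to RV, with radius 4.2, so the center J sits 4.2 in from both sides at J = (-28.60, 25.60). Then |EJ| = |J − E| = 38.38.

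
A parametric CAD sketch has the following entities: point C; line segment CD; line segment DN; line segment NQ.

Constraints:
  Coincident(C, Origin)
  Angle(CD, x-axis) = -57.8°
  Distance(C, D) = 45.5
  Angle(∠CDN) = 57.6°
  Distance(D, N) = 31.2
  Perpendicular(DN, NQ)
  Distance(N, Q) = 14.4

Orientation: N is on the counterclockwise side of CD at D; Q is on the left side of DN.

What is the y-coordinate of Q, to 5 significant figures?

-4.1411

C is at the origin; CD runs at -57.8° with length 45.5, so D = 45.5·(cos -57.8°, sin -57.8°) = (24.246, -38.502). ∠CDN = 57.6°, so DN runs at -57.8° + (180° − 57.6°) = 64.600° from the x-axis; with |DN| = 31.2, N = D + 31.2·(cos 64.600°, sin 64.600°) = (37.629, -10.318). DN ⟂ NQ; with |NQ| = 14.4 on the left of DN, Q = N + 14.4·(-0.90334, 0.42894) = (24.621, -4.1411). So Q.y = -4.1411.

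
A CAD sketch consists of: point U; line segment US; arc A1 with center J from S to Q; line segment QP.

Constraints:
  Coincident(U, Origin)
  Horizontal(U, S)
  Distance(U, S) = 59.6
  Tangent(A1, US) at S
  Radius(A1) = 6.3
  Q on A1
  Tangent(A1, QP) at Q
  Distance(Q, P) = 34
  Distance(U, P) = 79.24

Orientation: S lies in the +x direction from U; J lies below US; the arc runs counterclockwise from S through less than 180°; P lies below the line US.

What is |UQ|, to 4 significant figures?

54.67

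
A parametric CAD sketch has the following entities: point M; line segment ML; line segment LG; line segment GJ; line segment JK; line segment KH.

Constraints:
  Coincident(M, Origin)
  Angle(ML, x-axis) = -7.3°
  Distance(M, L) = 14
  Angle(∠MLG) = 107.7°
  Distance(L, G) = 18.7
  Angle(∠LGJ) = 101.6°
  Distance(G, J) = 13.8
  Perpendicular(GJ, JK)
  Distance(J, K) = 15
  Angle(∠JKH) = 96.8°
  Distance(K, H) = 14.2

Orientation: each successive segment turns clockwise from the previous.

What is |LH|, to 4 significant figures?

3.828

GJ is perpendicular to JK, so JK runs at 112.0°; with |JK| = 15.0, K = (-1.152, -11.43). ∠JKH = 96.8° gives KH at 28.80° from the x-axis; with |KH| = 14.2, H = (11.29, -4.593). Then |LH| = |H − L| = 3.828.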